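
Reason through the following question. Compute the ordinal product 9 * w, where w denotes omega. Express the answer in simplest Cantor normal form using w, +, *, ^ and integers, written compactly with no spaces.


Compute 9 * w.
Ordinal * is associative and left-distributive over +, but NOT commutative; for finite n>1, n*w = w but w*n stays w*n.
For finite n>0, n * w = sup{n*k : k<w} = w. So 9 * w = w.
Result = w

w


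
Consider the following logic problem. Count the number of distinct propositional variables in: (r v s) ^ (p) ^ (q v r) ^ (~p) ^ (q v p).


Identify each variable that appears in the formula.
Variables found: p, q, r, s
Count = 4

4


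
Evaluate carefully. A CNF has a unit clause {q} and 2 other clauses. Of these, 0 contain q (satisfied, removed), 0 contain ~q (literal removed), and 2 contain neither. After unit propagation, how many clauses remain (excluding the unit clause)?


Satisfied (removed): 0
Shortened (remain): 0
Unchanged (remain): 2
Remaining = 0 + 2 = 2

2


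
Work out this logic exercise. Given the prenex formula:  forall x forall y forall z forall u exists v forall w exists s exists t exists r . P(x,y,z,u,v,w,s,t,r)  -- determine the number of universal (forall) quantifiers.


Quantifier prefix: forall x forall y forall z forall u exists v forall w exists s exists t exists r
Mark each quantifier type:
  U U U U E U E E E
Universal count = 5, Existential count = 4
Asked for universal (forall) quantifiers: 5

5


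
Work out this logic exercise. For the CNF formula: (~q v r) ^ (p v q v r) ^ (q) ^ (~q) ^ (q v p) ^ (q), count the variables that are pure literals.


Check each variable for pure literal status:
p: pure positive
q: mixed (not pure)
r: pure positive
Pure literal count = 2

2


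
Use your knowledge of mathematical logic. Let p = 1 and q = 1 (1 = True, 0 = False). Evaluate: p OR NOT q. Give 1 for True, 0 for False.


p = 1, q = 1
Operation: p OR NOT q
Evaluate: 1 OR NOT 1 = 1

1


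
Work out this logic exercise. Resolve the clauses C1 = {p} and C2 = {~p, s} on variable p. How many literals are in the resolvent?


Remove p from C1 and ~p from C2.
C1 remainder: {}
C2 remainder: {s}
Union (resolvent): {s}
Resolvent has 1 literal(s).

1


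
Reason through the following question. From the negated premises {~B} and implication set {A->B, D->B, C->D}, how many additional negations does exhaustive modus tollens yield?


Initial negated facts: {~B}
Apply modus tollens to closure:
  ~B and A->B  =>  ~A
  ~B and D->B  =>  ~D
  ~D and C->D  =>  ~C
Final negated: {~A, ~B, ~C, ~D}
New negations: {~A, ~C, ~D}
Count = 3

3


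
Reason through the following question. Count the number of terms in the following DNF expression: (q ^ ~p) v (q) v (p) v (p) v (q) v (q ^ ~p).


A DNF formula is a disjunction of terms (conjunctions).
Terms are separated by v.
Counting the disjuncts: 6 terms.

6


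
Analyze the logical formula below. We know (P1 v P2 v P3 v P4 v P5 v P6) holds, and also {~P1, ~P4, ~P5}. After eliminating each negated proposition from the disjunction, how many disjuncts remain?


Original disjuncts (6): P1, P2, P3, P4, P5, P6
Negated (eliminate): ~P1, ~P4, ~P5
Remaining disjuncts: P2, P3, P6
Count = 6 - 3 = 3

3


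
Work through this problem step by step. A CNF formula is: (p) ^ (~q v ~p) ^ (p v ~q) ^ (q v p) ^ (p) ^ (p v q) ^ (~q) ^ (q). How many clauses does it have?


A CNF formula is a conjunction of clauses.
Clauses are separated by ^.
Counting the conjuncts: 8 clauses.

8


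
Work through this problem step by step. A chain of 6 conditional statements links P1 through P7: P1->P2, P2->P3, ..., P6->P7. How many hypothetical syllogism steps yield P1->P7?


With 6 implications in a chain connecting 7 propositions:
P1->P2, P2->P3, ..., P6->P7
Steps needed = (number of implications) - 1 = 6 - 1 = 5

5


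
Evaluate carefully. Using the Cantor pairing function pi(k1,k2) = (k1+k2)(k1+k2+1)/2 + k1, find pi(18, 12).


k1 + k2 = 30
(k1+k2)(k1+k2+1)/2 = 30 * 31 / 2 = 465
pi = 465 + 18 = 483

483


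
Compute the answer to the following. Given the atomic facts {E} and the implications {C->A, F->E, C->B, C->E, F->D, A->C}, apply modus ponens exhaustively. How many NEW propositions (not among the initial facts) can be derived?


Initial facts: {E}
Apply modus ponens to closure:
  (no implication fires)
Final known: {E}
New propositions: {(none)}
Count = 0

0


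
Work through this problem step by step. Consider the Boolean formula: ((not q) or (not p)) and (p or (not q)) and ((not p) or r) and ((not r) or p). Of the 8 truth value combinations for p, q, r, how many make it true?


Evaluate all 8 assignments for p, q, r:
p=0, q=0, r=0: 1
p=0, q=0, r=1: 0
p=0, q=1, r=0: 0
p=0, q=1, r=1: 0
p=1, q=0, r=0: 0
p=1, q=0, r=1: 1
p=1, q=1, r=0: 0
p=1, q=1, r=1: 0
Satisfying count = 2

2


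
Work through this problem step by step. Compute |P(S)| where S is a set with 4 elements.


The power set of a set with n elements has 2^n elements.
|P(S)| = 2^4 = 16

16


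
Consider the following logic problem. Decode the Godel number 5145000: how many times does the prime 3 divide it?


Factorize 5145000 by dividing by 3 repeatedly.
Division steps: 3 divides 5145000 exactly 1 time(s).
Exponent of 3 = 1

1


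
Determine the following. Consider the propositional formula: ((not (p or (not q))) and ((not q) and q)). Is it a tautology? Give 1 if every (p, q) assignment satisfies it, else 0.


Check all 4 assignments:
p=0, q=0: 0
p=0, q=1: 0
p=1, q=0: 0
p=1, q=1: 0
Satisfying count = 0/4.
Tautology iff count = 4: no.

0


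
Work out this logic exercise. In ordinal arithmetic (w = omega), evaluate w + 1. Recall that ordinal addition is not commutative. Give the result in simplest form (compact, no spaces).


Compute w + 1.
Ordinal + is associative but NOT commutative; for finite n>0, n + w = w but w + n stays w+n.
w + 1 is already in normal form (a successor ordinal beyond w).
Result = w+1

w+1


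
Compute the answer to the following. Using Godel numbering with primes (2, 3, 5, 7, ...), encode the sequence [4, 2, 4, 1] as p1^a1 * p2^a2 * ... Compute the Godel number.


Encode each element as an exponent of the corresponding prime:
  2^4 = 16
  3^2 = 9
  5^4 = 625
  7^1 = 7
Product = 16 * 9 * 625 * 7 = 630000

630000


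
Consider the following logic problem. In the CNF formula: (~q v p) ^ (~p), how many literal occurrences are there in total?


Counting literals in each clause:
Clause 1: 2 literal(s)
Clause 2: 1 literal(s)
Total = 3

3


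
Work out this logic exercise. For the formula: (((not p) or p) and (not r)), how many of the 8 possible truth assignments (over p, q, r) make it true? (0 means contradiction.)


Check all 8 assignments:
p=0, q=0, r=0: 1
p=0, q=0, r=1: 0
p=0, q=1, r=0: 1
p=0, q=1, r=1: 0
p=1, q=0, r=0: 1
p=1, q=0, r=1: 0
p=1, q=1, r=0: 1
p=1, q=1, r=1: 0
Count of True = 4

4


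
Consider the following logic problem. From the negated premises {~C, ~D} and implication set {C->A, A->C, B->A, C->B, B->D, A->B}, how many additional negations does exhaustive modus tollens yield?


Initial negated facts: {~C, ~D}
Apply modus tollens to closure:
  ~C and A->C  =>  ~A
  ~A and B->A  =>  ~B
Final negated: {~A, ~B, ~C, ~D}
New negations: {~A, ~B}
Count = 2

2


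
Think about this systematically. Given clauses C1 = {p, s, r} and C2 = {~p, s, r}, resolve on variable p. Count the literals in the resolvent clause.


Remove p from C1 and ~p from C2.
C1 remainder: {s, r}
C2 remainder: {s, r}
Union (resolvent): {r, s}
Resolvent has 2 literal(s).

2


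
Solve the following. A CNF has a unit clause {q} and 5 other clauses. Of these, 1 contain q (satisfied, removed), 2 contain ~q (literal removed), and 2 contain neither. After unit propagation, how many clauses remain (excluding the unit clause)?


Satisfied (removed): 1
Shortened (remain): 2
Unchanged (remain): 2
Remaining = 2 + 2 = 4

4


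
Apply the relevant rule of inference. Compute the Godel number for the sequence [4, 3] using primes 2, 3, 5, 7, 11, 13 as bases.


Encode each element as an exponent of the corresponding prime:
  2^4 = 16
  3^3 = 27
Product = 16 * 27 = 432

432


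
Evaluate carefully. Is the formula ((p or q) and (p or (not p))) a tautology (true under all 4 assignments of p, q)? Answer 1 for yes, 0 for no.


Check all 4 assignments:
p=0, q=0: 0
p=0, q=1: 1
p=1, q=0: 1
p=1, q=1: 1
Satisfying count = 3/4.
Tautology iff count = 4: no.

0


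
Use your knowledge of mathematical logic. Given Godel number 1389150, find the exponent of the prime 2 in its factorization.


Factorize 1389150 by dividing by 2 repeatedly.
Division steps: 2 divides 1389150 exactly 1 time(s).
Exponent of 2 = 1

1


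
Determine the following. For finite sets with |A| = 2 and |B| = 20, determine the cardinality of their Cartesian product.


The Cartesian product A x B contains all ordered pairs (a, b).
|A x B| = |A| * |B| = 2 * 20 = 40

40


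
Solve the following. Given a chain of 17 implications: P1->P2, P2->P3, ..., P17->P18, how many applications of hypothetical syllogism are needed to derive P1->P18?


With 17 implications in a chain connecting 18 propositions:
P1->P2, P2->P3, ..., P17->P18
Steps needed = (number of implications) - 1 = 17 - 1 = 16

16


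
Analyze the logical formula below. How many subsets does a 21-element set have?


The power set of a set with n elements has 2^n elements.
|P(S)| = 2^21 = 2097152

2097152


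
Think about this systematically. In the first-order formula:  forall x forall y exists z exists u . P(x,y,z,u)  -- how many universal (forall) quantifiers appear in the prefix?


Quantifier prefix: forall x forall y exists z exists u
Mark each quantifier type:
  U U E E
Universal count = 2, Existential count = 2
Asked for universal (forall) quantifiers: 2

2


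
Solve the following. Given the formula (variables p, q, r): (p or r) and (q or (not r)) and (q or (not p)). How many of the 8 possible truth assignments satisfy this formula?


Evaluate all 8 assignments for p, q, r:
p=0, q=0, r=0: 0
p=0, q=0, r=1: 0
p=0, q=1, r=0: 0
p=0, q=1, r=1: 1
p=1, q=0, r=0: 0
p=1, q=0, r=1: 0
p=1, q=1, r=0: 1
p=1, q=1, r=1: 1
Satisfying count = 3

3


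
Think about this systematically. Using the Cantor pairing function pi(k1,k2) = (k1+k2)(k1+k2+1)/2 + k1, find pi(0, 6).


k1 + k2 = 6
(k1+k2)(k1+k2+1)/2 = 6 * 7 / 2 = 21
pi = 21 + 0 = 21

21


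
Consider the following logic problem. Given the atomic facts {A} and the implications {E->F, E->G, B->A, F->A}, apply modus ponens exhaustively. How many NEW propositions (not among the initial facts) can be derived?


Initial facts: {A}
Apply modus ponens to closure:
  (no implication fires)
Final known: {A}
New propositions: {(none)}
Count = 0

0


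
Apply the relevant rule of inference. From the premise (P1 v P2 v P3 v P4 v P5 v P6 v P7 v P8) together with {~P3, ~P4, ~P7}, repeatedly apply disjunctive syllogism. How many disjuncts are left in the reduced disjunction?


Original disjuncts (8): P1, P2, P3, P4, P5, P6, P7, P8
Negated (eliminate): ~P3, ~P4, ~P7
Remaining disjuncts: P1, P2, P5, P6, P8
Count = 8 - 3 = 5

5


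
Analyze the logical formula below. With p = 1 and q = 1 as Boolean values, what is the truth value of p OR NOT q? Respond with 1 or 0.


p = 1, q = 1
Operation: p OR NOT q
Evaluate: 1 OR NOT 1 = 1

1


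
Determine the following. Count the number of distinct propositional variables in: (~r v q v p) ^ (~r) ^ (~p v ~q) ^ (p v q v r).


Identify each variable that appears in the formula.
Variables found: p, q, r
Count = 3

3


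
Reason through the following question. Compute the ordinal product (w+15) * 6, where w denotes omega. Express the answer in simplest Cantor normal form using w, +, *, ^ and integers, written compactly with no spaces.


Compute (w+15) * 6.
Ordinal * is associative and left-distributive over +, but NOT commutative; for finite n>1, n*w = w but w*n stays w*n.
(w+15) * 6 = (w+15) repeated 6 times. Each intermediate +15 is absorbed by the following w; only the last survives: w*6+15.
Result = w*6+15

w*6+15


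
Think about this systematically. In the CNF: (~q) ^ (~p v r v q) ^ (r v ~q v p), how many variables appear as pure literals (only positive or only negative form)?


Check each variable for pure literal status:
p: mixed (not pure)
q: mixed (not pure)
r: pure positive
Pure literal count = 1

1


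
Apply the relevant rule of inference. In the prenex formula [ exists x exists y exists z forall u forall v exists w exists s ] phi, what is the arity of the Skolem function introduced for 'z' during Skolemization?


Quantifier prefix: exists x exists y exists z forall u forall v exists w exists s
'z' is existentially quantified at position 3.
No universal quantifiers precede it.
Skolem function arity = 0 (a Skolem constant)

0


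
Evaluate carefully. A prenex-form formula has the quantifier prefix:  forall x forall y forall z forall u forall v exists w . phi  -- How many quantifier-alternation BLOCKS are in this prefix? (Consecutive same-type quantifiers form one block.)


Quantifier-type sequence: A A A A A E  (A=forall, E=exists)
Group into maximal same-type runs:
  Ax5 | Ex1
Number of blocks = 2

2


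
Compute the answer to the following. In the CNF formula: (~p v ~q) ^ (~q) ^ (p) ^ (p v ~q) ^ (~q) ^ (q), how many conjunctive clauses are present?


A CNF formula is a conjunction of clauses.
Clauses are separated by ^.
Counting the conjuncts: 6 clauses.

6


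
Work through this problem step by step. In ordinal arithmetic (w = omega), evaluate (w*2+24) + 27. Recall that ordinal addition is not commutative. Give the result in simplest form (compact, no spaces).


Compute (w*2+24) + 27.
Ordinal + is associative but NOT commutative; for finite n>0, n + w = w but w + n stays w+n.
By associativity: (w*2+24) + 27 = w*2 + (24+27) = w*2+51.
Result = w*2+51

w*2+51


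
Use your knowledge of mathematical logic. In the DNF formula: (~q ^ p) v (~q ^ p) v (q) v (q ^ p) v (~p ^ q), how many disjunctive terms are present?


A DNF formula is a disjunction of terms (conjunctions).
Terms are separated by v.
Counting the disjuncts: 5 terms.

5


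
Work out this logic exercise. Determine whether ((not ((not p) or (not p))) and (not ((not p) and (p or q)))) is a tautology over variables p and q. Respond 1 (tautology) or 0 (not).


Check all 4 assignments:
p=0, q=0: 0
p=0, q=1: 0
p=1, q=0: 1
p=1, q=1: 1
Satisfying count = 2/4.
Tautology iff count = 4: no.

0


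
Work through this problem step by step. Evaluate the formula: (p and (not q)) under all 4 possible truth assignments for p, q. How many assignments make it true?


Check all 4 assignments:
p=0, q=0: 0
p=0, q=1: 0
p=1, q=0: 1
p=1, q=1: 0
Count of True = 1

1


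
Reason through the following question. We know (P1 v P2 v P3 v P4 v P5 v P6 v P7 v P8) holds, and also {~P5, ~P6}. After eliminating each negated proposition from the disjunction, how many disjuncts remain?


Original disjuncts (8): P1, P2, P3, P4, P5, P6, P7, P8
Negated (eliminate): ~P5, ~P6
Remaining disjuncts: P1, P2, P3, P4, P7, P8
Count = 8 - 2 = 6

6


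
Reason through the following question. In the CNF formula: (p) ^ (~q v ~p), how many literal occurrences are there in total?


Counting literals in each clause:
Clause 1: 1 literal(s)
Clause 2: 2 literal(s)
Total = 3

3


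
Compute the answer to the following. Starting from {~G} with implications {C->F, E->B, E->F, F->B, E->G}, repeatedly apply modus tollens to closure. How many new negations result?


Initial negated facts: {~G}
Apply modus tollens to closure:
  ~G and E->G  =>  ~E
Final negated: {~E, ~G}
New negations: {~E}
Count = 1

1


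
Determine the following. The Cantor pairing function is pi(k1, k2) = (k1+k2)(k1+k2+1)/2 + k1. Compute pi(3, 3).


k1 + k2 = 6
(k1+k2)(k1+k2+1)/2 = 6 * 7 / 2 = 21
pi = 21 + 3 = 24

24


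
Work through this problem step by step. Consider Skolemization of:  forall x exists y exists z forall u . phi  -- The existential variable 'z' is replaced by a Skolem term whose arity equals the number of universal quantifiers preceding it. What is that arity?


Quantifier prefix: forall x exists y exists z forall u
'z' is existentially quantified at position 3.
Universal variables preceding it: x
Skolem function arity = 1

1


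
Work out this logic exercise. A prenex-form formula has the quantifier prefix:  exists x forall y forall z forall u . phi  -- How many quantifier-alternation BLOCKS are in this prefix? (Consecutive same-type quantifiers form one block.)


Quantifier-type sequence: E A A A  (A=forall, E=exists)
Group into maximal same-type runs:
  Ex1 | Ax3
Number of blocks = 2

2


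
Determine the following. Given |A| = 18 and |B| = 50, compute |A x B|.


The Cartesian product A x B contains all ordered pairs (a, b).
|A x B| = |A| * |B| = 18 * 50 = 900

900


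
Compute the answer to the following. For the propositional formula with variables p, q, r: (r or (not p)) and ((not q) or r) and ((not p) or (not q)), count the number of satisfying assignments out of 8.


Evaluate all 8 assignments for p, q, r:
p=0, q=0, r=0: 1
p=0, q=0, r=1: 1
p=0, q=1, r=0: 0
p=0, q=1, r=1: 1
p=1, q=0, r=0: 0
p=1, q=0, r=1: 1
p=1, q=1, r=0: 0
p=1, q=1, r=1: 0
Satisfying count = 4

4


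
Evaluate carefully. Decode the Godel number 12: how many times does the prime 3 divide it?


Factorize 12 by dividing by 3 repeatedly.
Division steps: 3 divides 12 exactly 1 time(s).
Exponent of 3 = 1

1


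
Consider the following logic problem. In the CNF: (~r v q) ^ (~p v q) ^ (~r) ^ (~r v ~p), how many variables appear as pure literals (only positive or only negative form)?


Check each variable for pure literal status:
p: pure negative
q: pure positive
r: pure negative
Pure literal count = 3

3


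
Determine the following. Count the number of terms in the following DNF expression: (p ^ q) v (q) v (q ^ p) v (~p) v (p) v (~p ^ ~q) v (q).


A DNF formula is a disjunction of terms (conjunctions).
Terms are separated by v.
Counting the disjuncts: 7 terms.

7


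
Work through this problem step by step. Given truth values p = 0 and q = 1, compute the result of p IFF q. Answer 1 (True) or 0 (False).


p = 0, q = 1
Operation: p IFF q
Evaluate: 0 IFF 1 = 0

0


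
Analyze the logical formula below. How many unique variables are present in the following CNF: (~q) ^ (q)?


Identify each variable that appears in the formula.
Variables found: q
Count = 1

1


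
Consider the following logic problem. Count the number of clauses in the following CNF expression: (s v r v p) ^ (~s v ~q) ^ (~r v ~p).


A CNF formula is a conjunction of clauses.
Clauses are separated by ^.
Counting the conjuncts: 3 clauses.

3


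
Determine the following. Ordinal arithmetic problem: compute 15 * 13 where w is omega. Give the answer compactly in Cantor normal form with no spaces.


Compute 15 * 13.
Ordinal * is associative and left-distributive over +, but NOT commutative; for finite n>1, n*w = w but w*n stays w*n.
Both finite; ordinal * agrees with natural *: 15 * 13 = 195.
Result = 195

195


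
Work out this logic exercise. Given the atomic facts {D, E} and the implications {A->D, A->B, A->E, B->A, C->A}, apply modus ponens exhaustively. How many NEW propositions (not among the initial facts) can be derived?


Initial facts: {D, E}
Apply modus ponens to closure:
  (no implication fires)
Final known: {D, E}
New propositions: {(none)}
Count = 0

0


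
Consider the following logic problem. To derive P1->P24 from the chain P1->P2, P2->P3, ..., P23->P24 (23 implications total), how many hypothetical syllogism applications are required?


With 23 implications in a chain connecting 24 propositions:
P1->P2, P2->P3, ..., P23->P24
Steps needed = (number of implications) - 1 = 23 - 1 = 22

22


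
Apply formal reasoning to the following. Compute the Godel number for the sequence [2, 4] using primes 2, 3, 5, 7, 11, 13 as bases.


Encode each element as an exponent of the corresponding prime:
  2^2 = 4
  3^4 = 81
Product = 4 * 81 = 324

324


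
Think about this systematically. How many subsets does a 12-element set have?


The power set of a set with n elements has 2^n elements.
|P(S)| = 2^12 = 4096

4096


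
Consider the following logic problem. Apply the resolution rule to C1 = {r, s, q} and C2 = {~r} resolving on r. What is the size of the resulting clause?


Remove r from C1 and ~r from C2.
C1 remainder: {s, q}
C2 remainder: {}
Union (resolvent): {q, s}
Resolvent has 2 literal(s).

2


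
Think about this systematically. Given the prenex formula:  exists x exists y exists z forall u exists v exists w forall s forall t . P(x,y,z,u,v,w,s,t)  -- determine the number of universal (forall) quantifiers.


Quantifier prefix: exists x exists y exists z forall u exists v exists w forall s forall t
Mark each quantifier type:
  E E E U E E U U
Universal count = 3, Existential count = 5
Asked for universal (forall) quantifiers: 3

3


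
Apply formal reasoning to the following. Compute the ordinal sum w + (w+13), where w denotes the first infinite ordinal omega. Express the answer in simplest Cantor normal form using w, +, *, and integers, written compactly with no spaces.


Compute w + (w+13).
Ordinal + is associative but NOT commutative; for finite n>0, n + w = w but w + n stays w+n.
w + (w+13) = (w+w) + 13 = w*2+13.
Result = w*2+13

w*2+13


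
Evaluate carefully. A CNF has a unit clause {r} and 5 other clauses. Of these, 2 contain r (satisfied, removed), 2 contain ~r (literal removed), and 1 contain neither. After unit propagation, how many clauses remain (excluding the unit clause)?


Satisfied (removed): 2
Shortened (remain): 2
Unchanged (remain): 1
Remaining = 2 + 1 = 3

3


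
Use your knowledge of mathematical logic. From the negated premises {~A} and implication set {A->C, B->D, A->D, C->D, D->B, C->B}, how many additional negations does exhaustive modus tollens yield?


Initial negated facts: {~A}
Apply modus tollens to closure:
  (no implication fires)
Final negated: {~A}
New negations: {(none)}
Count = 0

0


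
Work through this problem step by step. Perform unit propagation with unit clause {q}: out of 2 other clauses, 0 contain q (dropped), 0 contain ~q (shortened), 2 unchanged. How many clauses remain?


Satisfied (removed): 0
Shortened (remain): 0
Unchanged (remain): 2
Remaining = 0 + 2 = 2

2


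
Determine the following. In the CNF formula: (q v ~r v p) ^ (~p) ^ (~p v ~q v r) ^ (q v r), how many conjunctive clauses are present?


A CNF formula is a conjunction of clauses.
Clauses are separated by ^.
Counting the conjuncts: 4 clauses.

4


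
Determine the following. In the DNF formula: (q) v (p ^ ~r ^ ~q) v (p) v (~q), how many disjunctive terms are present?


A DNF formula is a disjunction of terms (conjunctions).
Terms are separated by v.
Counting the disjuncts: 4 terms.

4


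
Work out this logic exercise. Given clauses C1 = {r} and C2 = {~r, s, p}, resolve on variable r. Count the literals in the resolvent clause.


Remove r from C1 and ~r from C2.
C1 remainder: {}
C2 remainder: {s, p}
Union (resolvent): {p, s}
Resolvent has 2 literal(s).

2


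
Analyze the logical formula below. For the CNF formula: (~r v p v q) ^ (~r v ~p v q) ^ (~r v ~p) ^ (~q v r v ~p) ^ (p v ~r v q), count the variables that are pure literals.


Check each variable for pure literal status:
p: mixed (not pure)
q: mixed (not pure)
r: mixed (not pure)
Pure literal count = 0

0


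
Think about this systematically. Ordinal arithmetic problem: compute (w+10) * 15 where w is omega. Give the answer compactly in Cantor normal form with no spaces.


Compute (w+10) * 15.
Ordinal * is associative and left-distributive over +, but NOT commutative; for finite n>1, n*w = w but w*n stays w*n.
(w+10) * 15 = (w+10) repeated 15 times. Each intermediate +10 is absorbed by the following w; only the last survives: w*15+10.
Result = w*15+10

w*15+10


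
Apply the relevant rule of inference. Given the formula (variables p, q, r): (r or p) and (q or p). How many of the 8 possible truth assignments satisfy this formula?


Evaluate all 8 assignments for p, q, r:
p=0, q=0, r=0: 0
p=0, q=0, r=1: 0
p=0, q=1, r=0: 0
p=0, q=1, r=1: 1
p=1, q=0, r=0: 1
p=1, q=0, r=1: 1
p=1, q=1, r=0: 1
p=1, q=1, r=1: 1
Satisfying count = 5

5


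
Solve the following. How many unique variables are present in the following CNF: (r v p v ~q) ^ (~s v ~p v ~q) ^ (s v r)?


Identify each variable that appears in the formula.
Variables found: p, q, r, s
Count = 4

4


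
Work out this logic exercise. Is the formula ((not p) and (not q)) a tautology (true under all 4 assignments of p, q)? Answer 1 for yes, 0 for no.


Check all 4 assignments:
p=0, q=0: 1
p=0, q=1: 0
p=1, q=0: 0
p=1, q=1: 0
Satisfying count = 1/4.
Tautology iff count = 4: no.

0


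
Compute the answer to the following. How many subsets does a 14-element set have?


The power set of a set with n elements has 2^n elements.
|P(S)| = 2^14 = 16384

16384


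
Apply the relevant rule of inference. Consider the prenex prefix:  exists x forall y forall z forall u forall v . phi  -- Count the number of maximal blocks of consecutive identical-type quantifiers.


Quantifier-type sequence: E A A A A  (A=forall, E=exists)
Group into maximal same-type runs:
  Ex1 | Ax4
Number of blocks = 2

2


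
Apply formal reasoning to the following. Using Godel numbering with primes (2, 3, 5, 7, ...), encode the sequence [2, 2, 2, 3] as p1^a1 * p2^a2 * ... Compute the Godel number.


Encode each element as an exponent of the corresponding prime:
  2^2 = 4
  3^2 = 9
  5^2 = 25
  7^3 = 343
Product = 4 * 9 * 25 * 343 = 308700

308700


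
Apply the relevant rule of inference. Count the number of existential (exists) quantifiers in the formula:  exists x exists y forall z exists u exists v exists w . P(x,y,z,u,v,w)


Quantifier prefix: exists x exists y forall z exists u exists v exists w
Mark each quantifier type:
  E E U E E E
Universal count = 1, Existential count = 5
Asked for existential (exists) quantifiers: 5

5


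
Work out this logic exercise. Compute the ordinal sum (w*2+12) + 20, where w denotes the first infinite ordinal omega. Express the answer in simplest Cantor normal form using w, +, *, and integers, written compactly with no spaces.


Compute (w*2+12) + 20.
Ordinal + is associative but NOT commutative; for finite n>0, n + w = w but w + n stays w+n.
By associativity: (w*2+12) + 20 = w*2 + (12+20) = w*2+32.
Result = w*2+32

w*2+32


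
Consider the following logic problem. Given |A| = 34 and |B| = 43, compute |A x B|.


The Cartesian product A x B contains all ordered pairs (a, b).
|A x B| = |A| * |B| = 34 * 43 = 1462

1462


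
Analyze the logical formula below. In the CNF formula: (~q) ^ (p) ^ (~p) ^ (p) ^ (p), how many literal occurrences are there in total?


Counting literals in each clause:
Clause 1: 1 literal(s)
Clause 2: 1 literal(s)
Clause 3: 1 literal(s)
Clause 4: 1 literal(s)
Clause 5: 1 literal(s)
Total = 5

5


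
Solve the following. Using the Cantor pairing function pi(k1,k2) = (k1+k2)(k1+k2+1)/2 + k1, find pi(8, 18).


k1 + k2 = 26
(k1+k2)(k1+k2+1)/2 = 26 * 27 / 2 = 351
pi = 351 + 8 = 359

359


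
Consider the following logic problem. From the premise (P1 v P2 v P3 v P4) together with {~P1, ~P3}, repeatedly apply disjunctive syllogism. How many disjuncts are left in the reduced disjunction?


Original disjuncts (4): P1, P2, P3, P4
Negated (eliminate): ~P1, ~P3
Remaining disjuncts: P2, P4
Count = 4 - 2 = 2

2


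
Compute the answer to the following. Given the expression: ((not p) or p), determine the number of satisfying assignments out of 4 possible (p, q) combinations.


Check all 4 assignments:
p=0, q=0: 1
p=0, q=1: 1
p=1, q=0: 1
p=1, q=1: 1
Count of True = 4

4


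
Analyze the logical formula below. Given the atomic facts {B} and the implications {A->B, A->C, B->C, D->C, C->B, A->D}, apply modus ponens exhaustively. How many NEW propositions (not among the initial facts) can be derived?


Initial facts: {B}
Apply modus ponens to closure:
  B and B->C  =>  C
Final known: {B, C}
New propositions: {C}
Count = 1

1


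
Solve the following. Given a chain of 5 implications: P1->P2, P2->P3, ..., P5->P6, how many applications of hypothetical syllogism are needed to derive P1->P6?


With 5 implications in a chain connecting 6 propositions:
P1->P2, P2->P3, ..., P5->P6
Steps needed = (number of implications) - 1 = 5 - 1 = 4

4


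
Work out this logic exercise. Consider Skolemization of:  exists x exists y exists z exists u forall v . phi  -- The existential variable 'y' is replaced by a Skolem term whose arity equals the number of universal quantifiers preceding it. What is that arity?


Quantifier prefix: exists x exists y exists z exists u forall v
'y' is existentially quantified at position 2.
No universal quantifiers precede it.
Skolem function arity = 0 (a Skolem constant)

0


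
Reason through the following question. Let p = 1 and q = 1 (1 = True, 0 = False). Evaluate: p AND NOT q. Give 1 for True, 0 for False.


p = 1, q = 1
Operation: p AND NOT q
Evaluate: 1 AND NOT 1 = 0

0


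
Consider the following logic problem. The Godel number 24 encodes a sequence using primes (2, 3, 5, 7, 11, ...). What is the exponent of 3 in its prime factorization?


Factorize 24 by dividing by 3 repeatedly.
Division steps: 3 divides 24 exactly 1 time(s).
Exponent of 3 = 1

1


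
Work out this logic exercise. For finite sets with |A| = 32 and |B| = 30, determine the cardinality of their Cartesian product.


The Cartesian product A x B contains all ordered pairs (a, b).
|A x B| = |A| * |B| = 32 * 30 = 960

960


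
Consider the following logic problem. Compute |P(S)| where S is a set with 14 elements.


The power set of a set with n elements has 2^n elements.
|P(S)| = 2^14 = 16384

16384


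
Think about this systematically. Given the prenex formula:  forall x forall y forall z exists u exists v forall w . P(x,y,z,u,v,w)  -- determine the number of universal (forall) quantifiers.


Quantifier prefix: forall x forall y forall z exists u exists v forall w
Mark each quantifier type:
  U U U E E U
Universal count = 4, Existential count = 2
Asked for universal (forall) quantifiers: 4

4


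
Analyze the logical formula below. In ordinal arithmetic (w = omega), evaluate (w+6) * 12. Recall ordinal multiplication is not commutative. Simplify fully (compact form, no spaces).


Compute (w+6) * 12.
Ordinal * is associative and left-distributive over +, but NOT commutative; for finite n>1, n*w = w but w*n stays w*n.
(w+6) * 12 = (w+6) repeated 12 times. Each intermediate +6 is absorbed by the following w; only the last survives: w*12+6.
Result = w*12+6

w*12+6


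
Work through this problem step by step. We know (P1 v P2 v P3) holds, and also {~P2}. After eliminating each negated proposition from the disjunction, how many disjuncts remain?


Original disjuncts (3): P1, P2, P3
Negated (eliminate): ~P2
Remaining disjuncts: P1, P3
Count = 3 - 1 = 2

2


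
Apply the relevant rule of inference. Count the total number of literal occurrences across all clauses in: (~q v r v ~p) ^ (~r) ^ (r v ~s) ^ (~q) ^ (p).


Counting literals in each clause:
Clause 1: 3 literal(s)
Clause 2: 1 literal(s)
Clause 3: 2 literal(s)
Clause 4: 1 literal(s)
Clause 5: 1 literal(s)
Total = 8

8


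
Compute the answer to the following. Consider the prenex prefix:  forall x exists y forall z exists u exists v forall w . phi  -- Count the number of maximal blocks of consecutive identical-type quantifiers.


Quantifier-type sequence: A E A E E A  (A=forall, E=exists)
Group into maximal same-type runs:
  Ax1 | Ex1 | Ax1 | Ex2 | Ax1
Number of blocks = 5

5


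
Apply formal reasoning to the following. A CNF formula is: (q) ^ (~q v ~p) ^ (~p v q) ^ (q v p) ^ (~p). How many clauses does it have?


A CNF formula is a conjunction of clauses.
Clauses are separated by ^.
Counting the conjuncts: 5 clauses.

5


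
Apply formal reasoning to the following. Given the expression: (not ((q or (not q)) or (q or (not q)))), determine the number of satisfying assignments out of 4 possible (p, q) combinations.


Check all 4 assignments:
p=0, q=0: 0
p=0, q=1: 0
p=1, q=0: 0
p=1, q=1: 0
Count of True = 0

0


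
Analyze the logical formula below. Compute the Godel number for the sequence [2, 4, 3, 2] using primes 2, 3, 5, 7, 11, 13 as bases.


Encode each element as an exponent of the corresponding prime:
  2^2 = 4
  3^4 = 81
  5^3 = 125
  7^2 = 49
Product = 4 * 81 * 125 * 49 = 1984500

1984500


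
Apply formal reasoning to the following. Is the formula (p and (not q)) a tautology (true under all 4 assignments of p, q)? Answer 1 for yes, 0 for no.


Check all 4 assignments:
p=0, q=0: 0
p=0, q=1: 0
p=1, q=0: 1
p=1, q=1: 0
Satisfying count = 1/4.
Tautology iff count = 4: no.

0


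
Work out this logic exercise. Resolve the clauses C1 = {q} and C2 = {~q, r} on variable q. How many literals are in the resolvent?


Remove q from C1 and ~q from C2.
C1 remainder: {}
C2 remainder: {r}
Union (resolvent): {r}
Resolvent has 1 literal(s).

1


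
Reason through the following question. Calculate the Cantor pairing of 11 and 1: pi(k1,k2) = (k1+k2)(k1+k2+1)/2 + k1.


k1 + k2 = 12
(k1+k2)(k1+k2+1)/2 = 12 * 13 / 2 = 78
pi = 78 + 11 = 89

89


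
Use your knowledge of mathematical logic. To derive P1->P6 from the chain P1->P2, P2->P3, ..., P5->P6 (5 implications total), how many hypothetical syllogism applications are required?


With 5 implications in a chain connecting 6 propositions:
P1->P2, P2->P3, ..., P5->P6
Steps needed = (number of implications) - 1 = 5 - 1 = 4

4


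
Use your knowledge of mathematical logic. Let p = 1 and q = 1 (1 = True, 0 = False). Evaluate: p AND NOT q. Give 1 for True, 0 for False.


p = 1, q = 1
Operation: p AND NOT q
Evaluate: 1 AND NOT 1 = 0

0


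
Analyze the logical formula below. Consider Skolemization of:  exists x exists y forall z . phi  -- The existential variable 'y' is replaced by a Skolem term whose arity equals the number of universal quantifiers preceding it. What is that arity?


Quantifier prefix: exists x exists y forall z
'y' is existentially quantified at position 2.
No universal quantifiers precede it.
Skolem function arity = 0 (a Skolem constant)

0


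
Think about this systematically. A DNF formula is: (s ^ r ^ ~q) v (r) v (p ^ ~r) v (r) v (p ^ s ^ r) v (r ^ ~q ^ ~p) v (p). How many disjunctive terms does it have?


A DNF formula is a disjunction of terms (conjunctions).
Terms are separated by v.
Counting the disjuncts: 7 terms.

7


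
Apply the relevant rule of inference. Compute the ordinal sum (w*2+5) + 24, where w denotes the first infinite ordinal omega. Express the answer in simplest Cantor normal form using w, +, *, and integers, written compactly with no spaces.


Compute (w*2+5) + 24.
Ordinal + is associative but NOT commutative; for finite n>0, n + w = w but w + n stays w+n.
By associativity: (w*2+5) + 24 = w*2 + (5+24) = w*2+29.
Result = w*2+29

w*2+29


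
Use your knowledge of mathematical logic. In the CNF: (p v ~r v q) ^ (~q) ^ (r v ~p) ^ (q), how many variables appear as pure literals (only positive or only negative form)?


Check each variable for pure literal status:
p: mixed (not pure)
q: mixed (not pure)
r: mixed (not pure)
Pure literal count = 0

0


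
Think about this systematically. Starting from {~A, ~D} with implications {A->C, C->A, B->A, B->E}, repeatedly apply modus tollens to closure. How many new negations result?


Initial negated facts: {~A, ~D}
Apply modus tollens to closure:
  ~A and C->A  =>  ~C
  ~A and B->A  =>  ~B
Final negated: {~A, ~B, ~C, ~D}
New negations: {~B, ~C}
Count = 2

2


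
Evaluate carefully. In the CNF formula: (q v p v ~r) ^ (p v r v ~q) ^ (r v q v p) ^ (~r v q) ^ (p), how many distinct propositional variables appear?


Identify each variable that appears in the formula.
Variables found: p, q, r
Count = 3

3


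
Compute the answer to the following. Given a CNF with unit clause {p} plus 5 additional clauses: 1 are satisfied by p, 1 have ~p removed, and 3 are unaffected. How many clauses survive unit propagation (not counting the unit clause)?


Satisfied (removed): 1
Shortened (remain): 1
Unchanged (remain): 3
Remaining = 1 + 3 = 4

4


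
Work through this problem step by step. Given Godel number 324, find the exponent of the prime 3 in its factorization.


Factorize 324 by dividing by 3 repeatedly.
Division steps: 3 divides 324 exactly 4 time(s).
Exponent of 3 = 4

4


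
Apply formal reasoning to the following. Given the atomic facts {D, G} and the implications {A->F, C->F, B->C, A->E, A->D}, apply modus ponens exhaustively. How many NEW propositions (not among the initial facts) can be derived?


Initial facts: {D, G}
Apply modus ponens to closure:
  (no implication fires)
Final known: {D, G}
New propositions: {(none)}
Count = 0

0


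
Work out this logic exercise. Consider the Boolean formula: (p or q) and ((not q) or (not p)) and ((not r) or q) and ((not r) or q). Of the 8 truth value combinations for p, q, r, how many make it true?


Evaluate all 8 assignments for p, q, r:
p=0, q=0, r=0: 0
p=0, q=0, r=1: 0
p=0, q=1, r=0: 1
p=0, q=1, r=1: 1
p=1, q=0, r=0: 1
p=1, q=0, r=1: 0
p=1, q=1, r=0: 0
p=1, q=1, r=1: 0
Satisfying count = 3

3


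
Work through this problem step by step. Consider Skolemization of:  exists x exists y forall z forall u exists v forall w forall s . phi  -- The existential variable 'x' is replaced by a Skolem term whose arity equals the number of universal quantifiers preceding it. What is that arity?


Quantifier prefix: exists x exists y forall z forall u exists v forall w forall s
'x' is existentially quantified at position 1.
No universal quantifiers precede it.
Skolem function arity = 0 (a Skolem constant)

0


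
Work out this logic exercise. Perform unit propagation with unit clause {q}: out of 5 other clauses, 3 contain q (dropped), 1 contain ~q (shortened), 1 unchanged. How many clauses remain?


Satisfied (removed): 3
Shortened (remain): 1
Unchanged (remain): 1
Remaining = 1 + 1 = 2

2


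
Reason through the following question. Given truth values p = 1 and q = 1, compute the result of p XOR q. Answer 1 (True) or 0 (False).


p = 1, q = 1
Operation: p XOR q
Evaluate: 1 XOR 1 = 0

0


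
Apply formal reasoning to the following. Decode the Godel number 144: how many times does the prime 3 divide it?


Factorize 144 by dividing by 3 repeatedly.
Division steps: 3 divides 144 exactly 2 time(s).
Exponent of 3 = 2

2


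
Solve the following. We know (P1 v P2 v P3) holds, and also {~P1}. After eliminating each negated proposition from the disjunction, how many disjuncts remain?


Original disjuncts (3): P1, P2, P3
Negated (eliminate): ~P1
Remaining disjuncts: P2, P3
Count = 3 - 1 = 2

2


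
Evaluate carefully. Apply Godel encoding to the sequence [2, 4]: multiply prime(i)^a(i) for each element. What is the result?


Encode each element as an exponent of the corresponding prime:
  2^2 = 4
  3^4 = 81
Product = 4 * 81 = 324

324


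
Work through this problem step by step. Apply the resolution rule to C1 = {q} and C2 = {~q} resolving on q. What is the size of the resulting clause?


Remove q from C1 and ~q from C2.
C1 remainder: {}
C2 remainder: {}
Union (resolvent): {} (empty clause)
Resolvent has 0 literal(s).

0


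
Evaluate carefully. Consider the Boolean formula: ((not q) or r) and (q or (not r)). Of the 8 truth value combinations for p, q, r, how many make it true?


Evaluate all 8 assignments for p, q, r:
p=0, q=0, r=0: 1
p=0, q=0, r=1: 0
p=0, q=1, r=0: 0
p=0, q=1, r=1: 1
p=1, q=0, r=0: 1
p=1, q=0, r=1: 0
p=1, q=1, r=0: 0
p=1, q=1, r=1: 1
Satisfying count = 4

4
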